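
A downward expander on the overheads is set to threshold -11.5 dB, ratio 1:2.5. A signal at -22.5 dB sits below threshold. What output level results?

Undershoot = (-11.5) − (-22.5) = 11 dB.
At 1:2.5, that expands to 27.5 dB under threshold.
Output = -11.5 − 27.5 = -39 dB.

-39 dB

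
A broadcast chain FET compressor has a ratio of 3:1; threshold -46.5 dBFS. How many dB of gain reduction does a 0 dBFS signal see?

0 dBFS exceeds the threshold by 46.5 dB.
A 3:1 ratio leaves 15.5 dB of that excess.
GR = overshoot in − overshoot out = 46.5 − 15.5 = 31 dB.

31 dB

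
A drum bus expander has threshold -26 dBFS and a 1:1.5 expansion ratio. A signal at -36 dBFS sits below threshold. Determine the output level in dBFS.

-41 dBFS

Undershoot = (-26) − (-36) = 10 dB.
At 1:1.5, that expands to 15 dB under threshold.
Output = -26 − 15 = -41 dBFS.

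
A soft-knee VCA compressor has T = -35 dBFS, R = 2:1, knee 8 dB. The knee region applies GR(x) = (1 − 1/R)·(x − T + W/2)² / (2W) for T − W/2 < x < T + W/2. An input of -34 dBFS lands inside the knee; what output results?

x − T + W/2 = -34 − (-35) + 4 = 5.
GR = (1 − 1/2) × 5² / 16 = 0.5 × 25 / 16 = 0.78125 dB.
Output = -34 − 0.78125 = -34.78125 dBFS.

-34.78125 dBFS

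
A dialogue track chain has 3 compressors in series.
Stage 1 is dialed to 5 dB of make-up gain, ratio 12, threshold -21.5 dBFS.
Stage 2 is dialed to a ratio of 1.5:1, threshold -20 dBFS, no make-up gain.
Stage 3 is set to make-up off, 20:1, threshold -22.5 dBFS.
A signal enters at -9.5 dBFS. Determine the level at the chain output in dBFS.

Stage 1: 12 dB above -21.5 dBFS, reduced 12:1 to 1 dB above → -20.5 dBFS; +5 dB make-up → -15.5 dBFS.
Stage 2: 4.5 dB above -20 dBFS, reduced 1.5:1 to 3 dB above → -17 dBFS.
Stage 3: -17 dBFS is 5.5 dB over -22.5 dBFS; at 20:1 that becomes 0.275 dB over, giving -22.225 dBFS.

-22.225 dBFS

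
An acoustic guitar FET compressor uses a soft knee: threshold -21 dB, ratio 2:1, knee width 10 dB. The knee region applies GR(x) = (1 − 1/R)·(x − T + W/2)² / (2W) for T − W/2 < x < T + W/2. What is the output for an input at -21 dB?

x − T + W/2 = -21 − (-21) + 5 = 5.
GR = (1 − 1/2) × 5² / 20 = 0.5 × 25 / 20 = 0.625 dB.
Output = -21 − 0.625 = -21.625 dB.

-21.625 dB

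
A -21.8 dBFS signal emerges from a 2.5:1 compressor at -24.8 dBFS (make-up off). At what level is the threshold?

Gain reduction = -21.8 − (-24.8) = 3 dB; output overshoot = GR / (R − 1) = 3 / 1.5 = 2 dB.
Threshold = output − output overshoot = -24.8 − 2 = -26.8 dBFS.

-26.8 dBFS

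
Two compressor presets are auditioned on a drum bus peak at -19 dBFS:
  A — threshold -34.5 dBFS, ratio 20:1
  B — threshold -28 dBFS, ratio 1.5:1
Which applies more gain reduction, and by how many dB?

A: GR = 15.5 − 15.5/20 = 14.725 dB.
B: GR = 9 − 9/1.5 = 3 dB.
A applies 11.725 dB more gain reduction.

A, by 11.725 dB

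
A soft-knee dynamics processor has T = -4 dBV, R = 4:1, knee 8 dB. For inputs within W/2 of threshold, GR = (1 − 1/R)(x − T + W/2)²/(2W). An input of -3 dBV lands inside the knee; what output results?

-4.171875 dBV

x − T + W/2 = -3 − (-4) + 4 = 5.
GR = (1 − 1/4) × 5² / 16 = 0.75 × 25 / 16 = 1.171875 dB.
Output = -3 − 1.171875 = -4.171875 dBV.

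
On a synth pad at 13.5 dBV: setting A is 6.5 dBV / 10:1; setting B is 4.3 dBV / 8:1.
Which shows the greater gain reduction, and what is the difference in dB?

A: GR = 7 − 7/10 = 6.3 dB.
B: GR = 9.2 − 9.2/8 = 8.05 dB.
B reduces 1.75 dB more.

B, by 1.75 dB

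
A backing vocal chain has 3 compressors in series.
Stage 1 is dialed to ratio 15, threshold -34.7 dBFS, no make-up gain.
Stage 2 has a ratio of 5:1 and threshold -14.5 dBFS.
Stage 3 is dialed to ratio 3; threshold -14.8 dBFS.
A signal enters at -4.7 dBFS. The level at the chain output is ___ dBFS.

-32.7 dBFS

Stage 1: -4.7 dBFS is 30 dB over -34.7 dBFS; at 15:1 that becomes 2 dB over, giving -32.7 dBFS.
Stage 2: -32.7 dBFS ≤ -14.5 dBFS, so stage 2 doesn't engage; output -32.7 dBFS.
Stage 3: -32.7 dBFS is at or below the -14.8 dBFS threshold — no compression; output -32.7 dBFS.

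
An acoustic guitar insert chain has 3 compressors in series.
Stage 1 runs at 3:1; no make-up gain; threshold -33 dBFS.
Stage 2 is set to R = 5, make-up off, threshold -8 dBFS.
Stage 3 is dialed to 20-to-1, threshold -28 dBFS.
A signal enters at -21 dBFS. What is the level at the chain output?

Stage 1: -21 dBFS is 12 dB over -33 dBFS; at 3:1 that becomes 4 dB over, giving -29 dBFS.
Stage 2: -29 dBFS ≤ -8 dBFS, so stage 2 doesn't engage; output -29 dBFS.
Stage 3: -29 dBFS ≤ -28 dBFS, so stage 3 doesn't engage; output -29 dBFS.

-29 dBFS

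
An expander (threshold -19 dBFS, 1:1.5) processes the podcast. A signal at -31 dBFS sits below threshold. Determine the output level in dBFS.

-37 dBFS

The input is 12 dB below the -19 dBFS threshold.
A 1:1.5 expander multiplies undershoot by 1.5: 12 × 1.5 = 18 dB below threshold.
Output = -19 − 18 = -37 dBFS.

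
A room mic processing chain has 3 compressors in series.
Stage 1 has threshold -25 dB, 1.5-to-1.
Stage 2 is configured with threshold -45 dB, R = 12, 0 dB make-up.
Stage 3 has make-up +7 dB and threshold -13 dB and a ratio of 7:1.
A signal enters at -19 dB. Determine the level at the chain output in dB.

-36 dB

Stage 1: 6 dB above -25 dB, reduced 1.5:1 to 4 dB above → -21 dB.
Stage 2: -21 dB is 24 dB over -45 dB; at 12:1 that becomes 2 dB over, giving -43 dB.
Stage 3: below threshold (-43 ≤ -13); passes unchanged; make-up brings it to -36 dB.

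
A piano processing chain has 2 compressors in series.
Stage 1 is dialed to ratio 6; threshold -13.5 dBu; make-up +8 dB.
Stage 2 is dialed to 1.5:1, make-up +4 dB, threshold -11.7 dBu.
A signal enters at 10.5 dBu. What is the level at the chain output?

-0.9 dBu

Stage 1: 10.5 dBu is 24 dB over -13.5 dBu; at 6:1 that becomes 4 dB over, giving -9.5 dBu; +8 dB make-up → -1.5 dBu.
Stage 2: -1.5 dBu is 10.2 dB over -11.7 dBu; at 1.5:1 that becomes 6.8 dB over, giving -4.9 dBu; +4 dB make-up → -0.9 dBu.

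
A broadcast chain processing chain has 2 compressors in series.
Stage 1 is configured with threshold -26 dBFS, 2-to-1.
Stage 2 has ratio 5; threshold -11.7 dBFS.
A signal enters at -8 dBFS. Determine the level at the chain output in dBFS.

-17 dBFS

Stage 1: 18 dB above -26 dBFS, reduced 2:1 to 9 dB above → -17 dBFS.
Stage 2: -17 dBFS ≤ -11.7 dBFS, so stage 2 doesn't engage; output -17 dBFS.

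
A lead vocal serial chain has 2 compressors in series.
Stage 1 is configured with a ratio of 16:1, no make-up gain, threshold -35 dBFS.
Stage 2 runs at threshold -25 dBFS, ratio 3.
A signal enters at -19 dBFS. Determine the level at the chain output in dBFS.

Stage 1: 16 dB above -35 dBFS, reduced 16:1 to 1 dB above → -34 dBFS.
Stage 2: -34 dBFS ≤ -25 dBFS, so stage 2 doesn't engage; output -34 dBFS.

-34 dBFS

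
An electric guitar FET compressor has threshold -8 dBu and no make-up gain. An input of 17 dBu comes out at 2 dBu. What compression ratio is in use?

Input overshoot = 17 − (-8) = 25 dB; output overshoot = 2 − (-8) = 10 dB.
Ratio = 25 / 10 = 2.5.

2.5:1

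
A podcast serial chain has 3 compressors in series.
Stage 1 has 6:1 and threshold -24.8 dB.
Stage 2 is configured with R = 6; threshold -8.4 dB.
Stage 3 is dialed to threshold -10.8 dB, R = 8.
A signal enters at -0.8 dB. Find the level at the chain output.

Stage 1: overshoot 24 dB → 24/6 = 4 dB → -20.8 dB.
Stage 2: below threshold (-20.8 ≤ -8.4); passes unchanged; output -20.8 dB.
Stage 3: below threshold (-20.8 ≤ -10.8); passes unchanged; output -20.8 dB.

-20.8 dB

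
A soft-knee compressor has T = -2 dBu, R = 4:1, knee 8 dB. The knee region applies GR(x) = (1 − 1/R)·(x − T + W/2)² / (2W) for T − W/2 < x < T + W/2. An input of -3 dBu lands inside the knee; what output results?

x − T + W/2 = -3 − (-2) + 4 = 3.
GR = (1 − 1/4) × 3² / 16 = 0.75 × 9 / 16 = 0.421875 dB.
Output = -3 − 0.421875 = -3.421875 dBu.

-3.421875 dBu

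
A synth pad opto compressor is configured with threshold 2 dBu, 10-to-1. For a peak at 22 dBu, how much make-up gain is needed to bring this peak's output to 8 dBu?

Without make-up, output = threshold + overshoot/10 = 2 + 2 = 4 dBu.
Gap to target: 4 dB.

4 dB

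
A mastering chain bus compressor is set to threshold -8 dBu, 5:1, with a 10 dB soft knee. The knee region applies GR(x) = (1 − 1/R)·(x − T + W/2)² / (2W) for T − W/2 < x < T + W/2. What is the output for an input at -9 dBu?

x − T + W/2 = -9 − (-8) + 5 = 4.
GR = (1 − 1/5) × 4² / 20 = 0.8 × 16 / 20 = 0.64 dB.
Output = -9 − 0.64 = -9.64 dBu.

-9.64 dBu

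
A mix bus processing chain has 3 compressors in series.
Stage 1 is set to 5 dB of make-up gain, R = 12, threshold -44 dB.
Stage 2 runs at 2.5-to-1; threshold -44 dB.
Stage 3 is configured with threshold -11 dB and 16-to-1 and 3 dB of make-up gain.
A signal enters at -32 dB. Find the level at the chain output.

-38.6 dB

Stage 1: 12 dB above -44 dB, reduced 12:1 to 1 dB above → -43 dB; +5 dB make-up → -38 dB.
Stage 2: overshoot 6 dB → 6/2.5 = 2.4 dB → -41.6 dB.
Stage 3: below threshold (-41.6 ≤ -11); passes unchanged; make-up brings it to -38.6 dB.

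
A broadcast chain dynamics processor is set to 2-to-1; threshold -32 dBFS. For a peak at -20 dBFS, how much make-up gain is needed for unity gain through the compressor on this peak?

6 dB

Without make-up, output = threshold + overshoot/2 = -32 + 6 = -26 dBFS.
Gap to target: 6 dB.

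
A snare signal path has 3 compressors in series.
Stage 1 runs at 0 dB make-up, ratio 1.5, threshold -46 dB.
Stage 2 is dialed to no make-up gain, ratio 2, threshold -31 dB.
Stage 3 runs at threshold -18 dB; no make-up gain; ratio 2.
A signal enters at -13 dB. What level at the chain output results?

-27.5 dB

Stage 1: -13 dB is 33 dB over -46 dB; at 1.5:1 that becomes 22 dB over, giving -24 dB.
Stage 2: overshoot 7 dB → 7/2 = 3.5 dB → -27.5 dB.
Stage 3: -27.5 dB is at or below the -18 dB threshold — no compression; output -27.5 dB.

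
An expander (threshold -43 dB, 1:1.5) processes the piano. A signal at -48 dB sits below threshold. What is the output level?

The input is 5 dB below the -43 dB threshold.
A 1:1.5 expander multiplies undershoot by 1.5: 5 × 1.5 = 7.5 dB below threshold.
Output = -43 − 7.5 = -50.5 dB.

-50.5 dB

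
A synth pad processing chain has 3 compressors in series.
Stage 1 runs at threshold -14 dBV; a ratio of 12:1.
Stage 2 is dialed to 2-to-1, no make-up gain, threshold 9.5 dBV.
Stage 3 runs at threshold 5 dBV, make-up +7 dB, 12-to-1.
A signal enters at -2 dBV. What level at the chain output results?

Stage 1: -2 dBV is 12 dB over -14 dBV; at 12:1 that becomes 1 dB over, giving -13 dBV.
Stage 2: -13 dBV ≤ 9.5 dBV, so stage 2 doesn't engage; output -13 dBV.
Stage 3: -13 dBV ≤ 5 dBV, so stage 3 doesn't engage; make-up brings it to -6 dBV.

-6 dBV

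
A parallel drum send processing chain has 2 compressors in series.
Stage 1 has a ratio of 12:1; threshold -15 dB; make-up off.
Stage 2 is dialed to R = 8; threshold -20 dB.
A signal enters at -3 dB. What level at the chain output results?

Stage 1: overshoot 12 dB → 12/12 = 1 dB → -14 dB.
Stage 2: overshoot 6 dB → 6/8 = 0.75 dB → -19.25 dB.

-19.25 dB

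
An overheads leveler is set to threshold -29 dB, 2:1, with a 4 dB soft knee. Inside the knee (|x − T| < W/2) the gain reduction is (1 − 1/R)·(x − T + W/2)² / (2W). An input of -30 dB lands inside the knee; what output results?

-30.0625 dB

x − T + W/2 = -30 − (-29) + 2 = 1.
GR = (1 − 1/2) × 1² / 8 = 0.5 × 1 / 8 = 0.0625 dB.
Output = -30 − 0.0625 = -30.0625 dB.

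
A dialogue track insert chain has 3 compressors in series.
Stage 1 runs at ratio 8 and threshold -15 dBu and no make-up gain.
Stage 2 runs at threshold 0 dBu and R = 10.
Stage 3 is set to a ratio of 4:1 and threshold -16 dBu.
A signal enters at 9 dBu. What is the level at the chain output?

Stage 1: overshoot 24 dB → 24/8 = 3 dB → -12 dBu.
Stage 2: below threshold (-12 ≤ 0); passes unchanged; output -12 dBu.
Stage 3: -12 dBu is 4 dB over -16 dBu; at 4:1 that becomes 1 dB over, giving -15 dBu.

-15 dBu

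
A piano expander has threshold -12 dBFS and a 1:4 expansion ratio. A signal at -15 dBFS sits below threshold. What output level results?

-24 dBFS

Undershoot = (-12) − (-15) = 3 dB.
At 1:4, that expands to 12 dB under threshold.
Output = -12 − 12 = -24 dBFS.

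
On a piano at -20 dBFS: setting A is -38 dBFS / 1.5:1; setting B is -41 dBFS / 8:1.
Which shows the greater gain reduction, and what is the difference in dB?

B, by 12.375 dB

A: GR = 18 − 18/1.5 = 6 dB.
B: GR = 21 − 21/8 = 18.375 dB.
Difference: 12.375 dB in favour of B.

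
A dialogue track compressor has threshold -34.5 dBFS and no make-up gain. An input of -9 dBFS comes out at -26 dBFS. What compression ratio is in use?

3:1

Input overshoot = -9 − (-34.5) = 25.5 dB; output overshoot = -26 − (-34.5) = 8.5 dB.
Ratio = 25.5 / 8.5 = 3.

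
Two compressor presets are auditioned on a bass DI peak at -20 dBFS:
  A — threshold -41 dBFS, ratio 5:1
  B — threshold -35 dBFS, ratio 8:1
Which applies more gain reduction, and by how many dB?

A, by 3.675 dB

A: 21 dB over, compressed to 4.2 dB over, so 16.8 dB of GR.
B: 15 dB over, compressed to 1.875 dB over, so 13.125 dB of GR.
A applies 3.675 dB more gain reduction.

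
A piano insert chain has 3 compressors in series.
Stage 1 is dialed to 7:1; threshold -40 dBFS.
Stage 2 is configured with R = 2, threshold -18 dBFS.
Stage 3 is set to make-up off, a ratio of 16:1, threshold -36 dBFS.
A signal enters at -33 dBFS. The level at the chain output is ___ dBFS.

Stage 1: -33 dBFS is 7 dB over -40 dBFS; at 7:1 that becomes 1 dB over, giving -39 dBFS.
Stage 2: below threshold (-39 ≤ -18); passes unchanged; output -39 dBFS.
Stage 3: below threshold (-39 ≤ -36); passes unchanged; output -39 dBFS.

-39 dBFS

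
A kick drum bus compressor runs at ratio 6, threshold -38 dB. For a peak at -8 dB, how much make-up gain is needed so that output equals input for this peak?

The peak compresses to -38 + 30/6 = -33 dB.
To reach -8 dB requires -8 − (-33) = 25 dB of make-up.

25 dB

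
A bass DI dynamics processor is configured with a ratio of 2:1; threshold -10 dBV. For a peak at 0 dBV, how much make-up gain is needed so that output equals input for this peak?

Overshoot 10 dB → 10/2 = 5 dB after compression, so the compressed level is -10 + 5 = -5 dBV.
Make-up = target − compressed = 0 − (-5) = 5 dB.

5 dB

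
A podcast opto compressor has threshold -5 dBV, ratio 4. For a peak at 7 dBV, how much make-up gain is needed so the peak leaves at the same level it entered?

Without make-up, output = threshold + overshoot/4 = -5 + 3 = -2 dBV.
Gap to target: 9 dB.

9 dB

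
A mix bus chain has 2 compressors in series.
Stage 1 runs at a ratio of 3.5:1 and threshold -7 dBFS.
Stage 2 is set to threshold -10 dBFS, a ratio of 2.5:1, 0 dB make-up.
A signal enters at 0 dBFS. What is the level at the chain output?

-8 dBFS

Stage 1: overshoot 7 dB → 7/3.5 = 2 dB → -5 dBFS.
Stage 2: overshoot 5 dB → 5/2.5 = 2 dB → -8 dBFS.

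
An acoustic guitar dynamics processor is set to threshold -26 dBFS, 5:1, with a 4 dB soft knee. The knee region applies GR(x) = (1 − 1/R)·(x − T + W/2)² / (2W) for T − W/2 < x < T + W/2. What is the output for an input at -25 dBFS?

-25.9 dBFS

x − T + W/2 = -25 − (-26) + 2 = 3.
GR = (1 − 1/5) × 3² / 8 = 0.8 × 9 / 8 = 0.9 dB.
Output = -25 − 0.9 = -25.9 dBFS.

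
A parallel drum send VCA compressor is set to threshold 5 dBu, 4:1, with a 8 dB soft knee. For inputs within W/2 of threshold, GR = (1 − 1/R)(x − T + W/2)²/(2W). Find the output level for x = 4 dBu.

x − T + W/2 = 4 − 5 + 4 = 3.
GR = (1 − 1/4) × 3² / 16 = 0.75 × 9 / 16 = 0.421875 dB.
Output = 4 − 0.421875 = 3.578125 dBu.

3.578125 dBu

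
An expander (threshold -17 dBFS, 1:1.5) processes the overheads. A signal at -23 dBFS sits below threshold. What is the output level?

Undershoot = (-17) − (-23) = 6 dB.
At 1:1.5, that expands to 9 dB under threshold.
Output = -17 − 9 = -26 dBFS.

-26 dBFS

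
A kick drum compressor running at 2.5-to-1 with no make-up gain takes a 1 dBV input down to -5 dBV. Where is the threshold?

Gain reduction = 1 − (-5) = 6 dB; output overshoot = GR / (R − 1) = 6 / 1.5 = 4 dB.
Threshold = output − output overshoot = -5 − 4 = -9 dBV.

-9 dBV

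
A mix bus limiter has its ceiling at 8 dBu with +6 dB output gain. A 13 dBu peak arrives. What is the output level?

14 dBu

A brickwall limiter is an ∞:1 compressor: any input above the ceiling is clamped to 8 dBu.
Output gain then adds 6 dB: 8 + 6 = 14 dBu.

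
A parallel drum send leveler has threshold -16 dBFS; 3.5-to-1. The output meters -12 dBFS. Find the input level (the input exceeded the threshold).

The compressed level sits -12 − (-16) = 4 dB over threshold.
Before 3.5:1 compression the overshoot was 4 × 3.5 = 14 dB, so input = -16 + 14 = -2 dBFS.

-2 dBFS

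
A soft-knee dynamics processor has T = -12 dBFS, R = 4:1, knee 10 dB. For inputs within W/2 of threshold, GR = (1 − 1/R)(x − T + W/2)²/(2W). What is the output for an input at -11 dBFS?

-12.35 dBFS

x − T + W/2 = -11 − (-12) + 5 = 6.
GR = (1 − 1/4) × 6² / 20 = 0.75 × 36 / 20 = 1.35 dB.
Output = -11 − 1.35 = -12.35 dBFS.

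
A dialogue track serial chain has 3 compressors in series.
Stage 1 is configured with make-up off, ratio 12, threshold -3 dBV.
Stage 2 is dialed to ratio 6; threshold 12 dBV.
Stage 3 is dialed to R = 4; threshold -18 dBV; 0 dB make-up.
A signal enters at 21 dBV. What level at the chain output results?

-13.75 dBV

Stage 1: 24 dB above -3 dBV, reduced 12:1 to 2 dB above → -1 dBV.
Stage 2: -1 dBV is at or below the 12 dBV threshold — no compression; output -1 dBV.
Stage 3: 17 dB above -18 dBV, reduced 4:1 to 4.25 dB above → -13.75 dBV.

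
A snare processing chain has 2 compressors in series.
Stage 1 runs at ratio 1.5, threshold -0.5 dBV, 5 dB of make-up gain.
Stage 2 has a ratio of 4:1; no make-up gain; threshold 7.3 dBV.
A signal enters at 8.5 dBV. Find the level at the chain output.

8.1 dBV

Stage 1: 8.5 dBV is 9 dB over -0.5 dBV; at 1.5:1 that becomes 6 dB over, giving 5.5 dBV; +5 dB make-up → 10.5 dBV.
Stage 2: 3.2 dB above 7.3 dBV, reduced 4:1 to 0.8 dB above → 8.1 dBV.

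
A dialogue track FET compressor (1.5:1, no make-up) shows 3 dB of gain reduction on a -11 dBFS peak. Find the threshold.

Input is 9 dB above T (since output overshoot × R = input overshoot: (-14 − T)·1.5 = -11 − T gives T = -20 dBFS).
Check: -20 + (-11 − (-20))/1.5 = -20 + 6 = -14 dBFS. ✓

-20 dBFS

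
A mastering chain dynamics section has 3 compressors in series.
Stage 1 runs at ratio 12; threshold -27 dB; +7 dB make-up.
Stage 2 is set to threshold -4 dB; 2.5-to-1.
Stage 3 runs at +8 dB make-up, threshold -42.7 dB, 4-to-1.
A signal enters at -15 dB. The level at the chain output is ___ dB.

Stage 1: 12 dB above -27 dB, reduced 12:1 to 1 dB above → -26 dB; +7 dB make-up → -19 dB.
Stage 2: -19 dB ≤ -4 dB, so stage 2 doesn't engage; output -19 dB.
Stage 3: 23.7 dB above -42.7 dB, reduced 4:1 to 5.925 dB above → -36.775 dB; +8 dB make-up → -28.775 dB.

-28.775 dB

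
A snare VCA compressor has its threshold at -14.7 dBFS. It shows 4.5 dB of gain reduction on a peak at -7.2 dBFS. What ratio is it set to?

2.5:1

Input overshoot = -7.2 − (-14.7) = 7.5 dB.
Output overshoot = 7.5 − 4.5 = 3 dB.
Ratio = input overshoot / output overshoot = 7.5 / 3 = 2.5.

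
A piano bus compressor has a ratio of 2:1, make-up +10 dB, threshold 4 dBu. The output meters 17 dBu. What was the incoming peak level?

10 dBu

Remove make-up: 17 − 10 = 7 dBu.
The compressed level sits 7 − 4 = 3 dB over threshold.
Before 2:1 compression the overshoot was 3 × 2 = 6 dB, so input = 4 + 6 = 10 dBu.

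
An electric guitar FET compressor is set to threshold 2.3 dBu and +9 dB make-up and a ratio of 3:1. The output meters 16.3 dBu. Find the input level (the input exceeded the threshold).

17.3 dBu

Stripping the +9 dB make-up gives 7.3 dBu at the gain stage.
The compressed level sits 7.3 − 2.3 = 5 dB over threshold.
Before 3:1 compression the overshoot was 5 × 3 = 15 dB, so input = 2.3 + 15 = 17.3 dBu.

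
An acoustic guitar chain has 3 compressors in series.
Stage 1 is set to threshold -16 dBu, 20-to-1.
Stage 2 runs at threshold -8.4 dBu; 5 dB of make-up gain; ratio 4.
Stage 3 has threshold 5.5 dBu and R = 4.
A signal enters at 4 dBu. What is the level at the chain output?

-10 dBu

Stage 1: 4 dBu is 20 dB over -16 dBu; at 20:1 that becomes 1 dB over, giving -15 dBu.
Stage 2: -15 dBu is at or below the -8.4 dBu threshold — no compression; make-up brings it to -10 dBu.
Stage 3: below threshold (-10 ≤ 5.5); passes unchanged; output -10 dBu.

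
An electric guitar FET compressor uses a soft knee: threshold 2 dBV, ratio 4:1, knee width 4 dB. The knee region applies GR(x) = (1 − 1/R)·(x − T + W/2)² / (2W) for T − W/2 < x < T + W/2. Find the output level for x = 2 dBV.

1.625 dBV

x − T + W/2 = 2 − 2 + 2 = 2.
GR = (1 − 1/4) × 2² / 8 = 0.75 × 4 / 8 = 0.375 dB.
Output = 2 − 0.375 = 1.625 dBV.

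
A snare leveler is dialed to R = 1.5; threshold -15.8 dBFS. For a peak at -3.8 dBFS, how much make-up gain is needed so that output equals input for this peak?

4 dB

Without make-up, output = threshold + overshoot/1.5 = -15.8 + 8 = -7.8 dBFS.
Gap to target: 4 dB.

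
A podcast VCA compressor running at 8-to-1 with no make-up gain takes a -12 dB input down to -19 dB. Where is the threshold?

-20 dB

Let T be the threshold. Output overshoot = (input overshoot)/R, so -19 − T = (-12 − T)/8.
8·(-19 − T) = -12 − T → 7·T = -152 − (-12) = -140.
T = -140/7 = -20 dB.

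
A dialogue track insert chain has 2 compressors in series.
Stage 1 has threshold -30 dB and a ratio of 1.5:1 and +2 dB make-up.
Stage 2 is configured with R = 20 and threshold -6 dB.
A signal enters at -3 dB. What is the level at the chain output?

-10 dB

Stage 1: overshoot 27 dB → 27/1.5 = 18 dB → -12 dB; +2 dB make-up → -10 dB.
Stage 2: -10 dB is at or below the -6 dB threshold — no compression; output -10 dB.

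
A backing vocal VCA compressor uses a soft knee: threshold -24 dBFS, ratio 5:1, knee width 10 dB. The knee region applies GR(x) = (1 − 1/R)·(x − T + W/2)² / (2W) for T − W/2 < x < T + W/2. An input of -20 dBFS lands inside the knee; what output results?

x − T + W/2 = -20 − (-24) + 5 = 9.
GR = (1 − 1/5) × 9² / 20 = 0.8 × 81 / 20 = 3.24 dB.
Output = -20 − 3.24 = -23.24 dBFS.

-23.24 dBFS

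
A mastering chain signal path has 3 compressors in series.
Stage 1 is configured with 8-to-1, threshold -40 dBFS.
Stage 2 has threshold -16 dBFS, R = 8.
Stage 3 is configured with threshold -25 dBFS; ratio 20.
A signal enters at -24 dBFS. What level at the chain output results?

Stage 1: overshoot 16 dB → 16/8 = 2 dB → -38 dBFS.
Stage 2: below threshold (-38 ≤ -16); passes unchanged; output -38 dBFS.
Stage 3: below threshold (-38 ≤ -25); passes unchanged; output -38 dBFS.

-38 dBFS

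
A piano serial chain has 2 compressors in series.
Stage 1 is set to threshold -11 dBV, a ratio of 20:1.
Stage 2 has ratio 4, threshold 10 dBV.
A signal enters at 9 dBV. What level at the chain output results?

Stage 1: 9 dBV is 20 dB over -11 dBV; at 20:1 that becomes 1 dB over, giving -10 dBV.
Stage 2: -10 dBV is at or below the 10 dBV threshold — no compression; output -10 dBV.

-10 dBV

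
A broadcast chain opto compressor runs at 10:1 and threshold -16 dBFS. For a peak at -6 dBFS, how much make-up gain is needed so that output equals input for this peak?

Overshoot 10 dB → 10/10 = 1 dB after compression, so the compressed level is -16 + 1 = -15 dBFS.
Make-up = target − compressed = -6 − (-15) = 9 dB.

9 dB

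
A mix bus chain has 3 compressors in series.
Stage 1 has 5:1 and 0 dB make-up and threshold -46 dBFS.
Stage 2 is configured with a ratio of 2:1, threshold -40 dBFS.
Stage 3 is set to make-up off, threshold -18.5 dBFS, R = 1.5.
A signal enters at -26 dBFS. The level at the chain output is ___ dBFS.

-42 dBFS

Stage 1: 20 dB above -46 dBFS, reduced 5:1 to 4 dB above → -42 dBFS.
Stage 2: -42 dBFS ≤ -40 dBFS, so stage 2 doesn't engage; output -42 dBFS.
Stage 3: -42 dBFS ≤ -18.5 dBFS, so stage 3 doesn't engage; output -42 dBFS.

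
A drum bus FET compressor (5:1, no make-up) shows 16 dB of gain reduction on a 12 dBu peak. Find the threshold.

Let T be the threshold. Output overshoot = (input overshoot)/R, so -4 − T = (12 − T)/5.
5·(-4 − T) = 12 − T → 4·T = -20 − 12 = -32.
T = -32/4 = -8 dBu.

-8 dBu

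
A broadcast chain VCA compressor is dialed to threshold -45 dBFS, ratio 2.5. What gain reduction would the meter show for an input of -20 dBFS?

-20 dBFS exceeds the threshold by 25 dB.
A 2.5:1 ratio leaves 10 dB of that excess.
So the signal is attenuated by 25 − 10 = 15 dB.

15 dB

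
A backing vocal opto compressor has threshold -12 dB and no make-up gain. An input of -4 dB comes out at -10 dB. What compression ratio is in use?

4:1

Input overshoot = -4 − (-12) = 8 dB; output overshoot = -10 − (-12) = 2 dB.
Ratio = 8 / 2 = 4.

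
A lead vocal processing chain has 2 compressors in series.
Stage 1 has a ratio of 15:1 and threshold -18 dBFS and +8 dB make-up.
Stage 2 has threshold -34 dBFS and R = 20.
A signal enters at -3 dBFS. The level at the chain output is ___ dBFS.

Stage 1: -3 dBFS is 15 dB over -18 dBFS; at 15:1 that becomes 1 dB over, giving -17 dBFS; +8 dB make-up → -9 dBFS.
Stage 2: 25 dB above -34 dBFS, reduced 20:1 to 1.25 dB above → -32.75 dBFS.

-32.75 dBFS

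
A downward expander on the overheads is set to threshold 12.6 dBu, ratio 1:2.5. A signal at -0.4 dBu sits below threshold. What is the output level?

-19.9 dBu

Undershoot = 12.6 − (-0.4) = 13 dB.
At 1:2.5, that expands to 32.5 dB under threshold.
Output = 12.6 − 32.5 = -19.9 dBu.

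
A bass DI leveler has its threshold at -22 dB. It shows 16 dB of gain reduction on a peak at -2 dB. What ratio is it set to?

Input overshoot = -2 − (-22) = 20 dB.
Output overshoot = 20 − 16 = 4 dB.
Ratio = input overshoot / output overshoot = 20 / 4 = 5.

5:1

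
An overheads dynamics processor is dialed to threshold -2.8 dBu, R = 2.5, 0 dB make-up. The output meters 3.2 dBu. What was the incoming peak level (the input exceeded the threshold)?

12.2 dBu

The compressed level sits 3.2 − (-2.8) = 6 dB over threshold.
Undo the ratio: input overshoot = 6 × 2.5 = 15 dB, giving input = 12.2 dBu.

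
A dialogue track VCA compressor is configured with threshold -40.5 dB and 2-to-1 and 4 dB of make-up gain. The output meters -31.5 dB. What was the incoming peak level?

Before make-up, the level was -31.5 − 4 = -35.5 dB.
The compressed level sits -35.5 − (-40.5) = 5 dB over threshold.
Undo the ratio: input overshoot = 5 × 2 = 10 dB, giving input = -30.5 dB.

-30.5 dB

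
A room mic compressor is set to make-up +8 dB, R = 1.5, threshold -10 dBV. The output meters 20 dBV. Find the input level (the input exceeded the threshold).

Before make-up, the level was 20 − 8 = 12 dBV.
That's 22 dB above the -10 dBV threshold.
Before 1.5:1 compression the overshoot was 22 × 1.5 = 33 dB, so input = -10 + 33 = 23 dBV.

23 dBV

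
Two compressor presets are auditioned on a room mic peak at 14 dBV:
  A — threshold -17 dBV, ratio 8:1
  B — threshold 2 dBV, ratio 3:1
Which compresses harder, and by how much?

A, by 19.125 dB

A: overshoot 31 dB → output overshoot 3.875 dB → GR 27.125 dB.
B: overshoot 12 dB → output overshoot 4 dB → GR 8 dB.
A applies 19.125 dB more gain reduction.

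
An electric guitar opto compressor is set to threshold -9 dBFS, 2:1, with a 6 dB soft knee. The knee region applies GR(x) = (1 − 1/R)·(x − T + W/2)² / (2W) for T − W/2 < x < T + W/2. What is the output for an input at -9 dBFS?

x − T + W/2 = -9 − (-9) + 3 = 3.
GR = (1 − 1/2) × 3² / 12 = 0.5 × 9 / 12 = 0.375 dB.
Output = -9 − 0.375 = -9.375 dBFS.

-9.375 dBFS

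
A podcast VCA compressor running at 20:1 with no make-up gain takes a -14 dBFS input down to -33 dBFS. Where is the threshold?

Let T be the threshold. Output overshoot = (input overshoot)/R, so -33 − T = (-14 − T)/20.
20·(-33 − T) = -14 − T → 19·T = -660 − (-14) = -646.
T = -646/19 = -34 dBFS.

-34 dBFS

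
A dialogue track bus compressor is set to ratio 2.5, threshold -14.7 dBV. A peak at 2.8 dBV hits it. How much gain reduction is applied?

10.5 dB

Overshoot = 2.8 − (-14.7) = 17.5 dB.
A 2.5:1 ratio leaves 7 dB of that excess.
So the signal is attenuated by 17.5 − 7 = 10.5 dB.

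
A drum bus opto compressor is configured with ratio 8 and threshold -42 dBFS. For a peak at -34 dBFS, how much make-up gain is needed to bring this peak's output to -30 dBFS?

11 dB

Overshoot 8 dB → 8/8 = 1 dB after compression, so the compressed level is -42 + 1 = -41 dBFS.
Make-up = target − compressed = -30 − (-41) = 11 dB.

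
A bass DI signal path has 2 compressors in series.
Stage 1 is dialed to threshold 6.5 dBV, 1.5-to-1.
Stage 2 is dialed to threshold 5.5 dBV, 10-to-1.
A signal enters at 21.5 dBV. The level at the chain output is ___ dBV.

6.6 dBV

Stage 1: 21.5 dBV is 15 dB over 6.5 dBV; at 1.5:1 that becomes 10 dB over, giving 16.5 dBV.
Stage 2: 16.5 dBV is 11 dB over 5.5 dBV; at 10:1 that becomes 1.1 dB over, giving 6.6 dBV.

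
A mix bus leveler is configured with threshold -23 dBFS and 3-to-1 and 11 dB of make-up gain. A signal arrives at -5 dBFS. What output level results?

-6 dBFS

Overshoot: -5 − (-23) = 18 dB.
3:1 compression reduces that to 18/3 = 6 dB over.
That puts the output at -17 dBFS; make-up adds 11 dB, giving -6 dBFS.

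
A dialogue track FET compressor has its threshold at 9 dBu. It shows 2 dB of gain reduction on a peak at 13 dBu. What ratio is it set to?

2:1

Input overshoot = 13 − 9 = 4 dB.
Output overshoot = 4 − 2 = 2 dB.
Ratio = input overshoot / output overshoot = 4 / 2 = 2.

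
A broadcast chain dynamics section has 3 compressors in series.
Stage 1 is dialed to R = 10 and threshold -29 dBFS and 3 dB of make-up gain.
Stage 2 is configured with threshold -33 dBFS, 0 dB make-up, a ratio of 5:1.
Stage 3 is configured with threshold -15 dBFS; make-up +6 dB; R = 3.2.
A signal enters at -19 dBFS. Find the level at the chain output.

Stage 1: overshoot 10 dB → 10/10 = 1 dB → -28 dBFS; +3 dB make-up → -25 dBFS.
Stage 2: 8 dB above -33 dBFS, reduced 5:1 to 1.6 dB above → -31.4 dBFS.
Stage 3: -31.4 dBFS is at or below the -15 dBFS threshold — no compression; make-up brings it to -25.4 dBFS.

-25.4 dBFS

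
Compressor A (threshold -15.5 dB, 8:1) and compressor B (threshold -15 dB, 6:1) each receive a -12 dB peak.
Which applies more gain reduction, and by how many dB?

A: 3.5 dB over, compressed to 0.4375 dB over, so 3.0625 dB of GR.
B: 3 dB over, compressed to 0.5 dB over, so 2.5 dB of GR.
A reduces 0.5625 dB more.

A, by 0.5625 dB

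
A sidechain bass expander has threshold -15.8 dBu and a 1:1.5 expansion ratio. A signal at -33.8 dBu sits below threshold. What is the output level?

The input is 18 dB below the -15.8 dBu threshold.
A 1:1.5 expander multiplies undershoot by 1.5: 18 × 1.5 = 27 dB below threshold.
Output = -15.8 − 27 = -42.8 dBu.

-42.8 dBu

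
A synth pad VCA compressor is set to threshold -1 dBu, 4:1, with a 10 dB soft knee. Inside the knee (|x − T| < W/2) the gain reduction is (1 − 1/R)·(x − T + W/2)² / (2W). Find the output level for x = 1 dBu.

-0.8375 dBu

x − T + W/2 = 1 − (-1) + 5 = 7.
GR = (1 − 1/4) × 7² / 20 = 0.75 × 49 / 20 = 1.8375 dB.
Output = 1 − 1.8375 = -0.8375 dBu.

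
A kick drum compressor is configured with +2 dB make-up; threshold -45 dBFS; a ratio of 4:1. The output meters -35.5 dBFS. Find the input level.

-15 dBFS

Stripping the +2 dB make-up gives -37.5 dBFS at the gain stage.
That's 7.5 dB above the -45 dBFS threshold.
Before 4:1 compression the overshoot was 7.5 × 4 = 30 dB, so input = -45 + 30 = -15 dBFS.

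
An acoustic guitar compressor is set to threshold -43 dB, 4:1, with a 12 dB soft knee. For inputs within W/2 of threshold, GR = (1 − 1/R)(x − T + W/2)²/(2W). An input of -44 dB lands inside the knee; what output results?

x − T + W/2 = -44 − (-43) + 6 = 5.
GR = (1 − 1/4) × 5² / 24 = 0.75 × 25 / 24 = 0.78125 dB.
Output = -44 − 0.78125 = -44.78125 dB.

-44.78125 dB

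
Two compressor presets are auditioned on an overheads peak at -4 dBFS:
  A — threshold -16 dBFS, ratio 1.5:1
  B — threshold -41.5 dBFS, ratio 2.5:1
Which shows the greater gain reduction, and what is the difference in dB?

B, by 18.5 dB

A: overshoot 12 dB → output overshoot 8 dB → GR 4 dB.
B: overshoot 37.5 dB → output overshoot 15 dB → GR 22.5 dB.
B applies 18.5 dB more gain reduction.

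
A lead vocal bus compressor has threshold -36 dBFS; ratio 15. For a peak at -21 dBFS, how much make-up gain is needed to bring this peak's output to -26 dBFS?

9 dB

Overshoot 15 dB → 15/15 = 1 dB after compression, so the compressed level is -36 + 1 = -35 dBFS.
Make-up = target − compressed = -26 − (-35) = 9 dB.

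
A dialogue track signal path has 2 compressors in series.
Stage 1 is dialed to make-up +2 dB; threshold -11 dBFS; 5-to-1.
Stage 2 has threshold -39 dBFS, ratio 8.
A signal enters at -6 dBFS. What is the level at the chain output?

Stage 1: 5 dB above -11 dBFS, reduced 5:1 to 1 dB above → -10 dBFS; +2 dB make-up → -8 dBFS.
Stage 2: 31 dB above -39 dBFS, reduced 8:1 to 3.875 dB above → -35.125 dBFS.

-35.125 dBFS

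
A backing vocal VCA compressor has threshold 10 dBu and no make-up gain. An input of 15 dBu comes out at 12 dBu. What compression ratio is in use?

2.5:1

Input overshoot = 15 − 10 = 5 dB; output overshoot = 12 − 10 = 2 dB.
Ratio = 5 / 2 = 2.5.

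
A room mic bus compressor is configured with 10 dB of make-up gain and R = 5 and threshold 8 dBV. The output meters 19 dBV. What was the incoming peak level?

Stripping the +10 dB make-up gives 9 dBV at the gain stage.
Post-compression overshoot = 9 − 8 = 1 dB.
Input overshoot = R × output overshoot = 5 dB → input = 8 + 5 = 13 dBV.

13 dBV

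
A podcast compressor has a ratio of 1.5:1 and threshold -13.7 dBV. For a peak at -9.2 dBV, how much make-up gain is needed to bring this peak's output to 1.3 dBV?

Without make-up, output = threshold + overshoot/1.5 = -13.7 + 3 = -10.7 dBV.
Gap to target: 12 dB.

12 dB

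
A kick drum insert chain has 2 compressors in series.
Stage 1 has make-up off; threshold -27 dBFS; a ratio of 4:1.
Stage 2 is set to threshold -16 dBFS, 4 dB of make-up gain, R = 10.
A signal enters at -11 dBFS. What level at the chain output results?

-19 dBFS

Stage 1: overshoot 16 dB → 16/4 = 4 dB → -23 dBFS.
Stage 2: -23 dBFS is at or below the -16 dBFS threshold — no compression; make-up brings it to -19 dBFS.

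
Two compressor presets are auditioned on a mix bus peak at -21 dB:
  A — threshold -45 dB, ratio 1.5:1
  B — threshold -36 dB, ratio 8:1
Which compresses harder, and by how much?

B, by 5.125 dB

A: GR = 24 − 24/1.5 = 8 dB.
B: GR = 15 − 15/8 = 13.125 dB.
B applies 5.125 dB more gain reduction.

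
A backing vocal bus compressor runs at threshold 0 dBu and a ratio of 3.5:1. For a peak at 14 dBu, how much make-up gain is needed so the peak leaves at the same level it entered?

Without make-up, output = threshold + overshoot/3.5 = 0 + 4 = 4 dBu.
Gap to target: 10 dB.

10 dB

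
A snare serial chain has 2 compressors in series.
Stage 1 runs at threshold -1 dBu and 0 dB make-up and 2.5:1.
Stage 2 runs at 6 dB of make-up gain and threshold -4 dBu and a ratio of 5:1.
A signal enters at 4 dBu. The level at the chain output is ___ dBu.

3 dBu

Stage 1: 4 dBu is 5 dB over -1 dBu; at 2.5:1 that becomes 2 dB over, giving 1 dBu.
Stage 2: overshoot 5 dB → 5/5 = 1 dB → -3 dBu; +6 dB make-up → 3 dBu.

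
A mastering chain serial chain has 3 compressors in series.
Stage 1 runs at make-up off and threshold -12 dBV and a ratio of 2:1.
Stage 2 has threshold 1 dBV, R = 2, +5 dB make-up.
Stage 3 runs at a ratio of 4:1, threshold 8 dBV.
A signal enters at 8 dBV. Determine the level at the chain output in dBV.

Stage 1: 20 dB above -12 dBV, reduced 2:1 to 10 dB above → -2 dBV.
Stage 2: -2 dBV ≤ 1 dBV, so stage 2 doesn't engage; make-up brings it to 3 dBV.
Stage 3: 3 dBV ≤ 8 dBV, so stage 3 doesn't engage; output 3 dBV.

3 dBV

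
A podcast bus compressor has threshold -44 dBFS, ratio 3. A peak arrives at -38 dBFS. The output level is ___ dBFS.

-42 dBFS

-38 dBFS sits 6 dB over threshold.
The 6 dB excess becomes 2 dB after 3:1 reduction.
So the level is -44 + 2 = -42 dBFS.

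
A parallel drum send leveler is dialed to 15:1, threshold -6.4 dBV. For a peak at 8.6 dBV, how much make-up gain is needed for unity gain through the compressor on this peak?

14 dB

Without make-up, output = threshold + overshoot/15 = -6.4 + 1 = -5.4 dBV.
Gap to target: 14 dB.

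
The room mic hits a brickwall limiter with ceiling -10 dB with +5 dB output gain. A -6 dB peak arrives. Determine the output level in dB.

-5 dB

The limiter clamps the peak to its -10 dB ceiling.
Output gain then adds 5 dB: -10 + 5 = -5 dB.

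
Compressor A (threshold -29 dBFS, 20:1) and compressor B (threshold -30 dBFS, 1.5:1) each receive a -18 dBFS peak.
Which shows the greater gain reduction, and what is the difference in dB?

A, by 6.45 dB

A: GR = 11 − 11/20 = 10.45 dB.
B: GR = 12 − 12/1.5 = 4 dB.
A applies 6.45 dB more gain reduction.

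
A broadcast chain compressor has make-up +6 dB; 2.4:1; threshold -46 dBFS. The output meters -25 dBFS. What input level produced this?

-10 dBFS

Remove make-up: -25 − 6 = -31 dBFS.
That's 15 dB above the -46 dBFS threshold.
Input overshoot = R × output overshoot = 36 dB → input = -46 + 36 = -10 dBFS.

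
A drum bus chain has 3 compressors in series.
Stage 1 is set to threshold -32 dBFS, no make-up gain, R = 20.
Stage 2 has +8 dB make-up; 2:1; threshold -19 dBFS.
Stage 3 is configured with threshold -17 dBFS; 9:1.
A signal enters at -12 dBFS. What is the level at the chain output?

Stage 1: -12 dBFS is 20 dB over -32 dBFS; at 20:1 that becomes 1 dB over, giving -31 dBFS.
Stage 2: -31 dBFS ≤ -19 dBFS, so stage 2 doesn't engage; make-up brings it to -23 dBFS.
Stage 3: -23 dBFS ≤ -17 dBFS, so stage 3 doesn't engage; output -23 dBFS.

-23 dBFS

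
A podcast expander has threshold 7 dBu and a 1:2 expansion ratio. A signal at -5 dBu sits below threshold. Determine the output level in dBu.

-17 dBu

Undershoot = 7 − (-5) = 12 dB.
At 1:2, that expands to 24 dB under threshold.
Output = 7 − 24 = -17 dBu.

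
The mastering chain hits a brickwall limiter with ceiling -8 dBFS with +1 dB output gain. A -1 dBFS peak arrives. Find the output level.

A brickwall limiter is an ∞:1 compressor: any input above the ceiling is clamped to -8 dBFS.
Output gain then adds 1 dB: -8 + 1 = -7 dBFS.

-7 dBFS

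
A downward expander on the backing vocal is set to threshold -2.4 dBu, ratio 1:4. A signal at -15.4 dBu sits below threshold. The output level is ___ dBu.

Undershoot = (-2.4) − (-15.4) = 13 dB.
At 1:4, that expands to 52 dB under threshold.
Output = -2.4 − 52 = -54.4 dBu.

-54.4 dBu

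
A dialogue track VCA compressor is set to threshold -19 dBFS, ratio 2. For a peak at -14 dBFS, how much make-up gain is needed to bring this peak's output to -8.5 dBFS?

8 dB

The peak compresses to -19 + 5/2 = -16.5 dBFS.
To reach -8.5 dBFS requires -8.5 − (-16.5) = 8 dB of make-up.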